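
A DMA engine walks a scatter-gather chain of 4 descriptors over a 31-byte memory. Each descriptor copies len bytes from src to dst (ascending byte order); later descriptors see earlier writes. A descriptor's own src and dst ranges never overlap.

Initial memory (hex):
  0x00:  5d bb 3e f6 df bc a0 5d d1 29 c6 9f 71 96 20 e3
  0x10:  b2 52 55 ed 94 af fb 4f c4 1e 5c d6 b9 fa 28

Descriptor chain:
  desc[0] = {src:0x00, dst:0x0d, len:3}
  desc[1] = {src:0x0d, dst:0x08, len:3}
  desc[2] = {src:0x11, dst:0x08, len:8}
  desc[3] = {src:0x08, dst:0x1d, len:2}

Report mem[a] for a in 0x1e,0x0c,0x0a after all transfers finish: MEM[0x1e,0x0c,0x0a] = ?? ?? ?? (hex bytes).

  after D0: wrote 3B at 0x0d = 5dbb3e
  after D1: wrote 3B at 0x08 = 5dbb3e
  after D2: wrote 8B at 0x08 = 5255ed94affb4fc4
  after D3: wrote 2B at 0x1d = 5255
query mem[0x1e]=0x55, mem[0x0c]=0xaf, mem[0x0a]=0xed

MEM[0x1e,0x0c,0x0a] = 55 af ed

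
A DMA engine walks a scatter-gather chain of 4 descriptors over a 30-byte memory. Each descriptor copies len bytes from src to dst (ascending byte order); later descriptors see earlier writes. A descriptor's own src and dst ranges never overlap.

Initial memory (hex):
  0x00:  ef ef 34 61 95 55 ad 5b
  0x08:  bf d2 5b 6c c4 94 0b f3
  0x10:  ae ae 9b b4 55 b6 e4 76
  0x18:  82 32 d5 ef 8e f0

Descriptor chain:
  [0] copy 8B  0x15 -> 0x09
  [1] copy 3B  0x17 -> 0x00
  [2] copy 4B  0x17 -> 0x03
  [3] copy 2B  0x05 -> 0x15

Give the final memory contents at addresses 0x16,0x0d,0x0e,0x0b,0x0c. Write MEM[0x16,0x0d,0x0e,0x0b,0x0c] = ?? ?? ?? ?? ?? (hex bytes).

MEM[0x16,0x0d,0x0e,0x0b,0x0c] = d5 32 d5 76 82

D0: mem[0x09..0x10] <- [b6 e4 76 82 32 d5 ef 8e]
D1: mem[0x00..0x02] <- [76 82 32]
D2: mem[0x03..0x06] <- [76 82 32 d5]
D3: mem[0x15..0x16] <- [32 d5]
query mem[0x16]=0xd5, mem[0x0d]=0x32, mem[0x0e]=0xd5, mem[0x0b]=0x76, mem[0x0c]=0x82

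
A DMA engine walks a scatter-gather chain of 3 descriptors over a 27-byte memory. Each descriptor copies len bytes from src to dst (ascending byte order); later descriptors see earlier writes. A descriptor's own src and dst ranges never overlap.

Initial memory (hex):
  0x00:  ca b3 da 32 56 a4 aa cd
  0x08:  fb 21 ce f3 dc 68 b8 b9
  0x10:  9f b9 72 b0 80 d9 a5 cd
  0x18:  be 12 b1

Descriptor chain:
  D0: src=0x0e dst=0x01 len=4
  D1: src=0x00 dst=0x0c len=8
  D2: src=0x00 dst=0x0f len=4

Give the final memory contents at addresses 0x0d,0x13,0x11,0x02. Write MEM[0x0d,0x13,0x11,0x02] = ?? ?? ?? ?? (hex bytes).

MEM[0x0d,0x13,0x11,0x02] = b8 cd b9 b9

[0] 0x0e->0x01 len=4 : b8 b9 9f b9
[1] 0x00->0x0c len=8 : ca b8 b9 9f b9 a4 aa cd
[2] 0x00->0x0f len=4 : ca b8 b9 9f
query mem[0x0d]=0xb8, mem[0x13]=0xcd, mem[0x11]=0xb9, mem[0x02]=0xb9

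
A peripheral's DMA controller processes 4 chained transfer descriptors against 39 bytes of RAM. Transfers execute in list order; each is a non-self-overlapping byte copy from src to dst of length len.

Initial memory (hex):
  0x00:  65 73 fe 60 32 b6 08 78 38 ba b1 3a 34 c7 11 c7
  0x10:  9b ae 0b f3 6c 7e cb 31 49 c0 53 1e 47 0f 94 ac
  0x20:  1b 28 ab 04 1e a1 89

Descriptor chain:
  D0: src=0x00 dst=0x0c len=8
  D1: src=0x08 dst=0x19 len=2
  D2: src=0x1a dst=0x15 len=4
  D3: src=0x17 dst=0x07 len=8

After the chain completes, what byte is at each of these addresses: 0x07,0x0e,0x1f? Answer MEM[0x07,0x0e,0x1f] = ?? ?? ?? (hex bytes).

MEM[0x07,0x0e,0x1f] = 47 94 ac

#0 dst[0x0c+8] := {0x65,0x73,0xfe,0x60,0x32,0xb6,0x08,0x78}
#1 dst[0x19+2] := {0x38,0xba}
#2 dst[0x15+4] := {0xba,0x1e,0x47,0x0f}
#3 dst[0x07+8] := {0x47,0x0f,0x38,0xba,0x1e,0x47,0x0f,0x94}
query mem[0x07]=0x47, mem[0x0e]=0x94, mem[0x1f]=0xac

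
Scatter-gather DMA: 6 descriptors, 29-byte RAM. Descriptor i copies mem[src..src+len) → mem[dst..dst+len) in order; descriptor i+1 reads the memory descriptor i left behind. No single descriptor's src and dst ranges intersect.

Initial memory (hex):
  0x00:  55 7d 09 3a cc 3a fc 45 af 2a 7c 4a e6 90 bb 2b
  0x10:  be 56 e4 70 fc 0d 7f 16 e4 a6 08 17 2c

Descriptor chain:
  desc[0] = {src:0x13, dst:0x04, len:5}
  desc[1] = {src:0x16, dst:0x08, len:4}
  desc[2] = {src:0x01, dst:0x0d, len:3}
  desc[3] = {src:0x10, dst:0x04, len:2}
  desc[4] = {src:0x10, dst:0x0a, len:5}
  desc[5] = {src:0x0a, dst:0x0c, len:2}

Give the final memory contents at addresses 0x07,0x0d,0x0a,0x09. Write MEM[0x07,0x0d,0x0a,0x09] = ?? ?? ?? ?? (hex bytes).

  after D0: wrote 5B at 0x04 = 70fc0d7f16
  after D1: wrote 4B at 0x08 = 7f16e4a6
  after D2: wrote 3B at 0x0d = 7d093a
  after D3: wrote 2B at 0x04 = be56
  after D4: wrote 5B at 0x0a = be56e470fc
  after D5: wrote 2B at 0x0c = be56
query mem[0x07]=0x7f, mem[0x0d]=0x56, mem[0x0a]=0xbe, mem[0x09]=0x16

MEM[0x07,0x0d,0x0a,0x09] = 7f 56 be 16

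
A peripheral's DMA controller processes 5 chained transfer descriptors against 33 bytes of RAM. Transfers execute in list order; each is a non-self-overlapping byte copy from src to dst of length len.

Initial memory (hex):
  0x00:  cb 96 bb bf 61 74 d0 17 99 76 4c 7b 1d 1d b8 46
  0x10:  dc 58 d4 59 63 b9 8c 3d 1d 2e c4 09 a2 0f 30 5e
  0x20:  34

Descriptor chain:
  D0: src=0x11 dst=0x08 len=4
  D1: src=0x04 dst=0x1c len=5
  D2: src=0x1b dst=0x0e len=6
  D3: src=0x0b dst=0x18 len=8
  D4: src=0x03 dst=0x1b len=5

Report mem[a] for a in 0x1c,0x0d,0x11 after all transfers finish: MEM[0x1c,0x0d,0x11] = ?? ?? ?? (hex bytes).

[0] 0x11->0x08 len=4 : 58 d4 59 63
[1] 0x04->0x1c len=5 : 61 74 d0 17 58
[2] 0x1b->0x0e len=6 : 09 61 74 d0 17 58
[3] 0x0b->0x18 len=8 : 63 1d 1d 09 61 74 d0 17
[4] 0x03->0x1b len=5 : bf 61 74 d0 17
query mem[0x1c]=0x61, mem[0x0d]=0x1d, mem[0x11]=0xd0

MEM[0x1c,0x0d,0x11] = 61 1d d0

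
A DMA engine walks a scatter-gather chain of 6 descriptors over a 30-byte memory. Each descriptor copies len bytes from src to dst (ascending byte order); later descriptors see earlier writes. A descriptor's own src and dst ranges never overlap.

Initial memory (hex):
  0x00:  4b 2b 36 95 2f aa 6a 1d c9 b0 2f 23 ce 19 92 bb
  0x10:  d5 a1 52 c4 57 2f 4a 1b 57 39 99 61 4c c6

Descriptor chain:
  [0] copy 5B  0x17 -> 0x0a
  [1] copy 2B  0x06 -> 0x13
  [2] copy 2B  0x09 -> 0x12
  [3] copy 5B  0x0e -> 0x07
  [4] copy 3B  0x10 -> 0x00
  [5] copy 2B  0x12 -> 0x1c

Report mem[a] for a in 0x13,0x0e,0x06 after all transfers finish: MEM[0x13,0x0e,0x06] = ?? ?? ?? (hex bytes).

MEM[0x13,0x0e,0x06] = 1b 61 6a

#0 dst[0x0a+5] := {0x1b,0x57,0x39,0x99,0x61}
#1 dst[0x13+2] := {0x6a,0x1d}
#2 dst[0x12+2] := {0xb0,0x1b}
#3 dst[0x07+5] := {0x61,0xbb,0xd5,0xa1,0xb0}
#4 dst[0x00+3] := {0xd5,0xa1,0xb0}
#5 dst[0x1c+2] := {0xb0,0x1b}
query mem[0x13]=0x1b, mem[0x0e]=0x61, mem[0x06]=0x6a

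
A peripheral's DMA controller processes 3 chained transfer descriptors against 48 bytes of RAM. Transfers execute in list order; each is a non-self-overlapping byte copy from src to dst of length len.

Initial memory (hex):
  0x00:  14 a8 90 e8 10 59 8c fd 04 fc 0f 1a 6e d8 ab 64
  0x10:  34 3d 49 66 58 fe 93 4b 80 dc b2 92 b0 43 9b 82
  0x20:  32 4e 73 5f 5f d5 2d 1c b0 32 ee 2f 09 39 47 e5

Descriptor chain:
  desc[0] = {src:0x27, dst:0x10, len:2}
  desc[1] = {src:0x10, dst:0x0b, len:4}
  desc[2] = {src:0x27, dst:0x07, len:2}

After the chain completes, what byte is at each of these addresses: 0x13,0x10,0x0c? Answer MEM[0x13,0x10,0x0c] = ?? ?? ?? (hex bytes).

MEM[0x13,0x10,0x0c] = 66 1c b0

#0 dst[0x10+2] := {0x1c,0xb0}
#1 dst[0x0b+4] := {0x1c,0xb0,0x49,0x66}
#2 dst[0x07+2] := {0x1c,0xb0}
query mem[0x13]=0x66, mem[0x10]=0x1c, mem[0x0c]=0xb0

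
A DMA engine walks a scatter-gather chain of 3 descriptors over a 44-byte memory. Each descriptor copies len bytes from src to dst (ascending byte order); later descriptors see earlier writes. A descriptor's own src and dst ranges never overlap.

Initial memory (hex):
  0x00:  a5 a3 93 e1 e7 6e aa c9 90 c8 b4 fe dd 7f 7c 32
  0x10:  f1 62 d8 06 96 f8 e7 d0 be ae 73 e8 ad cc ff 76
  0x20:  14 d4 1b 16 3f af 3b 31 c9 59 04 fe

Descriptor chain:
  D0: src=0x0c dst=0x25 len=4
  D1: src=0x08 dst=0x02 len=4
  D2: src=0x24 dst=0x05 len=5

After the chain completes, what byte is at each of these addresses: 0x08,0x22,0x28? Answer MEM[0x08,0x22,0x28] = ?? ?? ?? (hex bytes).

#0 dst[0x25+4] := {0xdd,0x7f,0x7c,0x32}
#1 dst[0x02+4] := {0x90,0xc8,0xb4,0xfe}
#2 dst[0x05+5] := {0x3f,0xdd,0x7f,0x7c,0x32}
query mem[0x08]=0x7c, mem[0x22]=0x1b, mem[0x28]=0x32

MEM[0x08,0x22,0x28] = 7c 1b 32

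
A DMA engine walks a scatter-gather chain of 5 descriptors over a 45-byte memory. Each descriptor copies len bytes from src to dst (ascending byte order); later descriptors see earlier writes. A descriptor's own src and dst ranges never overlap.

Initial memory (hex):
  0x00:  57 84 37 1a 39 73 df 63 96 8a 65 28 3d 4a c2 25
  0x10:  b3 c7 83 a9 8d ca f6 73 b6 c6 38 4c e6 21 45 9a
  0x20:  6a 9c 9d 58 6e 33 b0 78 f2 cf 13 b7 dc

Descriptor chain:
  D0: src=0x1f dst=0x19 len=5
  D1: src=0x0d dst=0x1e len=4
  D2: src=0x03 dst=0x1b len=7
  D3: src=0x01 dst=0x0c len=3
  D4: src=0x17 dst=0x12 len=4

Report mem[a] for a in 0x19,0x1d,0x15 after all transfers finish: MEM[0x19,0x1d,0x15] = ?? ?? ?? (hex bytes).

MEM[0x19,0x1d,0x15] = 9a 73 6a

[0] 0x1f->0x19 len=5 : 9a 6a 9c 9d 58
[1] 0x0d->0x1e len=4 : 4a c2 25 b3
[2] 0x03->0x1b len=7 : 1a 39 73 df 63 96 8a
[3] 0x01->0x0c len=3 : 84 37 1a
[4] 0x17->0x12 len=4 : 73 b6 9a 6a
query mem[0x19]=0x9a, mem[0x1d]=0x73, mem[0x15]=0x6a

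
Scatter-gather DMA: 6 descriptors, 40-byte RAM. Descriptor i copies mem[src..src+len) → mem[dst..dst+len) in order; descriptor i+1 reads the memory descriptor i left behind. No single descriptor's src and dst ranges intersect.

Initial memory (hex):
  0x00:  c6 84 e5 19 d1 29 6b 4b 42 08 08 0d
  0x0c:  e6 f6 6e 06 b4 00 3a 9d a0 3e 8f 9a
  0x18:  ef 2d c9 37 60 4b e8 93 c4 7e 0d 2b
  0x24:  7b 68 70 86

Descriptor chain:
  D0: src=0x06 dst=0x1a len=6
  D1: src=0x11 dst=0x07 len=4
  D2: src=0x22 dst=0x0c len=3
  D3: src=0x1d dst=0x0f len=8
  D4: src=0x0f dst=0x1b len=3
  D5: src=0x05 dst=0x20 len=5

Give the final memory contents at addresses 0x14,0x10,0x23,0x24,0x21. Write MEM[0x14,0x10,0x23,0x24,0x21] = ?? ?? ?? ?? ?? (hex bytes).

MEM[0x14,0x10,0x23,0x24,0x21] = 0d 08 3a 9d 6b

#0 dst[0x1a+6] := {0x6b,0x4b,0x42,0x08,0x08,0x0d}
#1 dst[0x07+4] := {0x00,0x3a,0x9d,0xa0}
#2 dst[0x0c+3] := {0x0d,0x2b,0x7b}
#3 dst[0x0f+8] := {0x08,0x08,0x0d,0xc4,0x7e,0x0d,0x2b,0x7b}
#4 dst[0x1b+3] := {0x08,0x08,0x0d}
#5 dst[0x20+5] := {0x29,0x6b,0x00,0x3a,0x9d}
query mem[0x14]=0x0d, mem[0x10]=0x08, mem[0x23]=0x3a, mem[0x24]=0x9d, mem[0x21]=0x6b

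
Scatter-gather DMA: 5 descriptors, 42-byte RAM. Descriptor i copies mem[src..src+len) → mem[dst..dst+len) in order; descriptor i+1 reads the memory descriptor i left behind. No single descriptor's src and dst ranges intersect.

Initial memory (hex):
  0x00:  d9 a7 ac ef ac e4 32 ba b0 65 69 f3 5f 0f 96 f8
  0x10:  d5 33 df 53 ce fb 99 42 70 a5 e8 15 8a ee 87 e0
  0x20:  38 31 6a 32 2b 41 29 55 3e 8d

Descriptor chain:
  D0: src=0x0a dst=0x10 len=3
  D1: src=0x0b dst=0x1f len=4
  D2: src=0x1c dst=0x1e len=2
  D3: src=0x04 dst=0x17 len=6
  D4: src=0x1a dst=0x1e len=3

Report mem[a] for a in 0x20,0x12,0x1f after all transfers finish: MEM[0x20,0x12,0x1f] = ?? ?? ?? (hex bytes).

MEM[0x20,0x12,0x1f] = 65 5f b0

[0] 0x0a->0x10 len=3 : 69 f3 5f
[1] 0x0b->0x1f len=4 : f3 5f 0f 96
[2] 0x1c->0x1e len=2 : 8a ee
[3] 0x04->0x17 len=6 : ac e4 32 ba b0 65
[4] 0x1a->0x1e len=3 : ba b0 65
query mem[0x20]=0x65, mem[0x12]=0x5f, mem[0x1f]=0xb0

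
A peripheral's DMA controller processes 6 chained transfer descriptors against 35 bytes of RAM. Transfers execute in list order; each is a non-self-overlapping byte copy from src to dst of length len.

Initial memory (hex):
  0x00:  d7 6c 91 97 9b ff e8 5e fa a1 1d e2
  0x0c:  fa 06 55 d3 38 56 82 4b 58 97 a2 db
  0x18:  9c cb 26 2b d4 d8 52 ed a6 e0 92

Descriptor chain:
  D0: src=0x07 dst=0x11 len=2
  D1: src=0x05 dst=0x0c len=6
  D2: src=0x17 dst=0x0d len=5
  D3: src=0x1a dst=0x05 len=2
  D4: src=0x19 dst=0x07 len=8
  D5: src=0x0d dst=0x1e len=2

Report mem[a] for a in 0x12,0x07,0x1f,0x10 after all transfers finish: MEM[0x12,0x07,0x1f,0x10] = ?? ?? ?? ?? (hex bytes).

[0] 0x07->0x11 len=2 : 5e fa
[1] 0x05->0x0c len=6 : ff e8 5e fa a1 1d
[2] 0x17->0x0d len=5 : db 9c cb 26 2b
[3] 0x1a->0x05 len=2 : 26 2b
[4] 0x19->0x07 len=8 : cb 26 2b d4 d8 52 ed a6
[5] 0x0d->0x1e len=2 : ed a6
query mem[0x12]=0xfa, mem[0x07]=0xcb, mem[0x1f]=0xa6, mem[0x10]=0x26

MEM[0x12,0x07,0x1f,0x10] = fa cb a6 26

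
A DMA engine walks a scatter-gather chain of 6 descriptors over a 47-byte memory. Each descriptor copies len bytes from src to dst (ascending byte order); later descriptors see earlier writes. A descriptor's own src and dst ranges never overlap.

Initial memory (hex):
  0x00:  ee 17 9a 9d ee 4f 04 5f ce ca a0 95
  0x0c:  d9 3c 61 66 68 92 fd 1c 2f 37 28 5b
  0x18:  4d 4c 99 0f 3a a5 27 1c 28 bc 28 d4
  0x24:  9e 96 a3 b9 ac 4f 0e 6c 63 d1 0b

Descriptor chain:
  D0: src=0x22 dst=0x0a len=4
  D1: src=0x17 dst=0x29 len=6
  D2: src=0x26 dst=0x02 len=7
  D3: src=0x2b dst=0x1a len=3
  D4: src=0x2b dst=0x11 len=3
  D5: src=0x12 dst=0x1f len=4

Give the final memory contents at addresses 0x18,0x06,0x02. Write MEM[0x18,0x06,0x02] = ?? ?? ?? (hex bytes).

MEM[0x18,0x06,0x02] = 4d 4d a3

  after D0: wrote 4B at 0x0a = 28d49e96
  after D1: wrote 6B at 0x29 = 5b4d4c990f3a
  after D2: wrote 7B at 0x02 = a3b9ac5b4d4c99
  after D3: wrote 3B at 0x1a = 4c990f
  after D4: wrote 3B at 0x11 = 4c990f
  after D5: wrote 4B at 0x1f = 990f2f37
query mem[0x18]=0x4d, mem[0x06]=0x4d, mem[0x02]=0xa3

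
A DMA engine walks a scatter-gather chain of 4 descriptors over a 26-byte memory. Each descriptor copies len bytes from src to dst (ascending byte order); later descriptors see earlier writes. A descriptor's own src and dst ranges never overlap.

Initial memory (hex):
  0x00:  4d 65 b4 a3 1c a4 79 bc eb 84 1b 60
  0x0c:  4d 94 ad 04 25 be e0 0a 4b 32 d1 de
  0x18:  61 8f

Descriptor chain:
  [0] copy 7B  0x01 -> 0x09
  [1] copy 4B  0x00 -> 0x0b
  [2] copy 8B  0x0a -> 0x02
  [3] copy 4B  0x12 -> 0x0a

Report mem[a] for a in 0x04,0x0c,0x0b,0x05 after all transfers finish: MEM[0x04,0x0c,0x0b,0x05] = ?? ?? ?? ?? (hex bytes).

MEM[0x04,0x0c,0x0b,0x05] = 65 4b 0a b4

  after D0: wrote 7B at 0x09 = 65b4a31ca479bc
  after D1: wrote 4B at 0x0b = 4d65b4a3
  after D2: wrote 8B at 0x02 = b44d65b4a3bc25be
  after D3: wrote 4B at 0x0a = e00a4b32
query mem[0x04]=0x65, mem[0x0c]=0x4b, mem[0x0b]=0x0a, mem[0x05]=0xb4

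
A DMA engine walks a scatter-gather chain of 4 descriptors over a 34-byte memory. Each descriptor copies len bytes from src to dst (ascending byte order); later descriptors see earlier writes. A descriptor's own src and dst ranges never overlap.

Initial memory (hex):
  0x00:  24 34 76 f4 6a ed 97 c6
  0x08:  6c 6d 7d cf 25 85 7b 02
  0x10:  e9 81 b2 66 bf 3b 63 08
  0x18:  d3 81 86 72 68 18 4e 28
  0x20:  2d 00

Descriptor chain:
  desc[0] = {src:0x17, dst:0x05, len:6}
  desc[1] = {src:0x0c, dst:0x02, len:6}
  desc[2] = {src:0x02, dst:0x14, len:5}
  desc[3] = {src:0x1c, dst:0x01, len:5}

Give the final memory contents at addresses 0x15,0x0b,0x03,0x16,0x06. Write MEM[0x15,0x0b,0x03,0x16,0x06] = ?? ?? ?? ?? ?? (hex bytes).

MEM[0x15,0x0b,0x03,0x16,0x06] = 85 cf 4e 7b e9

#0 dst[0x05+6] := {0x08,0xd3,0x81,0x86,0x72,0x68}
#1 dst[0x02+6] := {0x25,0x85,0x7b,0x02,0xe9,0x81}
#2 dst[0x14+5] := {0x25,0x85,0x7b,0x02,0xe9}
#3 dst[0x01+5] := {0x68,0x18,0x4e,0x28,0x2d}
query mem[0x15]=0x85, mem[0x0b]=0xcf, mem[0x03]=0x4e, mem[0x16]=0x7b, mem[0x06]=0xe9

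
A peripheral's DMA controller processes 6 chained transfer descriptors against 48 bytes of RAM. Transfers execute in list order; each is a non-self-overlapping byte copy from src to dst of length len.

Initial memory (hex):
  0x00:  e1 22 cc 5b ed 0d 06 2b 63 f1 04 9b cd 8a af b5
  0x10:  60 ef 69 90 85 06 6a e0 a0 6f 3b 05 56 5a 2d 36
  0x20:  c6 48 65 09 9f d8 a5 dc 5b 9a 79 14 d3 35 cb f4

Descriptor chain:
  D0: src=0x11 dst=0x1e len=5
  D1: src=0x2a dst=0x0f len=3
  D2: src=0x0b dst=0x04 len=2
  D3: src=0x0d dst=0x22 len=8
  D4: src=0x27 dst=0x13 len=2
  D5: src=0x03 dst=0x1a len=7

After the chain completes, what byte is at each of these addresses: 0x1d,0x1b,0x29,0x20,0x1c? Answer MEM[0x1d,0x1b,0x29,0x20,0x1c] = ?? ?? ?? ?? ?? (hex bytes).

[0] 0x11->0x1e len=5 : ef 69 90 85 06
[1] 0x2a->0x0f len=3 : 79 14 d3
[2] 0x0b->0x04 len=2 : 9b cd
[3] 0x0d->0x22 len=8 : 8a af 79 14 d3 69 90 85
[4] 0x27->0x13 len=2 : 69 90
[5] 0x03->0x1a len=7 : 5b 9b cd 06 2b 63 f1
query mem[0x1d]=0x06, mem[0x1b]=0x9b, mem[0x29]=0x85, mem[0x20]=0xf1, mem[0x1c]=0xcd

MEM[0x1d,0x1b,0x29,0x20,0x1c] = 06 9b 85 f1 cd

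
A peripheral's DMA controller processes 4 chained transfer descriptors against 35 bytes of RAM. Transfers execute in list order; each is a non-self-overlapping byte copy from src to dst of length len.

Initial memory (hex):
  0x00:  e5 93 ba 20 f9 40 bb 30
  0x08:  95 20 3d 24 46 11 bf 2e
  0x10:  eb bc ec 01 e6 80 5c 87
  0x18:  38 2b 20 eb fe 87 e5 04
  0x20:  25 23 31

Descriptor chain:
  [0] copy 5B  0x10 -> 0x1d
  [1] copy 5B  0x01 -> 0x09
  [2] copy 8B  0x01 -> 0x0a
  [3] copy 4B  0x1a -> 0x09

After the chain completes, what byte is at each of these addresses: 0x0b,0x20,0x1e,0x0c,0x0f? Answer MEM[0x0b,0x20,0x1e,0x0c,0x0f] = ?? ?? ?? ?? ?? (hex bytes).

MEM[0x0b,0x20,0x1e,0x0c,0x0f] = fe 01 bc eb bb

#0 dst[0x1d+5] := {0xeb,0xbc,0xec,0x01,0xe6}
#1 dst[0x09+5] := {0x93,0xba,0x20,0xf9,0x40}
#2 dst[0x0a+8] := {0x93,0xba,0x20,0xf9,0x40,0xbb,0x30,0x95}
#3 dst[0x09+4] := {0x20,0xeb,0xfe,0xeb}
query mem[0x0b]=0xfe, mem[0x20]=0x01, mem[0x1e]=0xbc, mem[0x0c]=0xeb, mem[0x0f]=0xbb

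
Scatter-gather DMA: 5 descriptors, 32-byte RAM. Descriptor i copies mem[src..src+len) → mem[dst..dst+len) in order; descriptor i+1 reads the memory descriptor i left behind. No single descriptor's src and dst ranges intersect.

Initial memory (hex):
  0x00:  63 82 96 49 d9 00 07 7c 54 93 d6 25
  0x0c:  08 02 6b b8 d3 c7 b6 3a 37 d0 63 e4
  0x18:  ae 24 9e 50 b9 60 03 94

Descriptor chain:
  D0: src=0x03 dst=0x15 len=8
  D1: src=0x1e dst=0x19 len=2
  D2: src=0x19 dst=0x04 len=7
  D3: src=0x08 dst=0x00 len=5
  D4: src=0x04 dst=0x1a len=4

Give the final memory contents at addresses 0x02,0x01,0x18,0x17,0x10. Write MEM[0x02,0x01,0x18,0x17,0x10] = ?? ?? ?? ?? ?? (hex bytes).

MEM[0x02,0x01,0x18,0x17,0x10] = 94 03 07 00 d3

[0] 0x03->0x15 len=8 : 49 d9 00 07 7c 54 93 d6
[1] 0x1e->0x19 len=2 : 03 94
[2] 0x19->0x04 len=7 : 03 94 93 d6 60 03 94
[3] 0x08->0x00 len=5 : 60 03 94 25 08
[4] 0x04->0x1a len=4 : 08 94 93 d6
query mem[0x02]=0x94, mem[0x01]=0x03, mem[0x18]=0x07, mem[0x17]=0x00, mem[0x10]=0xd3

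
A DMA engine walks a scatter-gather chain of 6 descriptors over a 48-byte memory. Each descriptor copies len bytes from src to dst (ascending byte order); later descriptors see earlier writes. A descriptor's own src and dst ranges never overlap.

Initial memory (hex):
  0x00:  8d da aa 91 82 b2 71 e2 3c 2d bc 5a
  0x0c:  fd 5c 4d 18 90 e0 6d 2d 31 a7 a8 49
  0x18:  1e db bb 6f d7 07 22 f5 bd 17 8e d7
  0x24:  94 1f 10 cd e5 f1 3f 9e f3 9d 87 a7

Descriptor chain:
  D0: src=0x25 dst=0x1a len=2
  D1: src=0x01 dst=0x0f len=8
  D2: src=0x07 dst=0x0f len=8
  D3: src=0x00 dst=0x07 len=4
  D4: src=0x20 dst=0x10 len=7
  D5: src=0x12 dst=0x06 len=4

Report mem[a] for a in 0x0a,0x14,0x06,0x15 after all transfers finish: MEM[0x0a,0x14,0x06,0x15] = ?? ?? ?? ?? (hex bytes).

MEM[0x0a,0x14,0x06,0x15] = 91 94 8e 1f

D0: mem[0x1a..0x1b] <- [1f 10]
D1: mem[0x0f..0x16] <- [da aa 91 82 b2 71 e2 3c]
D2: mem[0x0f..0x16] <- [e2 3c 2d bc 5a fd 5c 4d]
D3: mem[0x07..0x0a] <- [8d da aa 91]
D4: mem[0x10..0x16] <- [bd 17 8e d7 94 1f 10]
D5: mem[0x06..0x09] <- [8e d7 94 1f]
query mem[0x0a]=0x91, mem[0x14]=0x94, mem[0x06]=0x8e, mem[0x15]=0x1f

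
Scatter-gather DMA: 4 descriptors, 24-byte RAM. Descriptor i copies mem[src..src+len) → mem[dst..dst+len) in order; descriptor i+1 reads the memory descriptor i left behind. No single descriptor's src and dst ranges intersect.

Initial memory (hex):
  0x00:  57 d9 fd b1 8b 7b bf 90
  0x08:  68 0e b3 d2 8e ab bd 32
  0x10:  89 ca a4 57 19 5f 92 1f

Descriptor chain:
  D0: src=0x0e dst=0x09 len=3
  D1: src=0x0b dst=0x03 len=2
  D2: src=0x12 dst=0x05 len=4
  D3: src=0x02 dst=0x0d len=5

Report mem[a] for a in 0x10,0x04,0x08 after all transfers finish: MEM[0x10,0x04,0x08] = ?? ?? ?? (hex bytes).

MEM[0x10,0x04,0x08] = a4 8e 5f

  after D0: wrote 3B at 0x09 = bd3289
  after D1: wrote 2B at 0x03 = 898e
  after D2: wrote 4B at 0x05 = a457195f
  after D3: wrote 5B at 0x0d = fd898ea457
query mem[0x10]=0xa4, mem[0x04]=0x8e, mem[0x08]=0x5f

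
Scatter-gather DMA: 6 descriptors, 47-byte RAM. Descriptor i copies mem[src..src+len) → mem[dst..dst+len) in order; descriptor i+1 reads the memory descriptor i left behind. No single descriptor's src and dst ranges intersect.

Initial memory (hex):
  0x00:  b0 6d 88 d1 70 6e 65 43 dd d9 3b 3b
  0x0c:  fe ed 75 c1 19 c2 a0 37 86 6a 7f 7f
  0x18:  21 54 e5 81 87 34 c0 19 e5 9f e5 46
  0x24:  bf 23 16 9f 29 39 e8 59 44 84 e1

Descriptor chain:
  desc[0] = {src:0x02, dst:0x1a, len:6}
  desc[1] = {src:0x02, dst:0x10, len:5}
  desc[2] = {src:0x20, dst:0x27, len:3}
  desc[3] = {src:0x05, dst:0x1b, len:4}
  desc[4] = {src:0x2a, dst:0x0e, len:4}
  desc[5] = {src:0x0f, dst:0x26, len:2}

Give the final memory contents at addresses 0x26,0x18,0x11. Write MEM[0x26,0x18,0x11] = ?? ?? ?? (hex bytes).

MEM[0x26,0x18,0x11] = 59 21 84

#0 dst[0x1a+6] := {0x88,0xd1,0x70,0x6e,0x65,0x43}
#1 dst[0x10+5] := {0x88,0xd1,0x70,0x6e,0x65}
#2 dst[0x27+3] := {0xe5,0x9f,0xe5}
#3 dst[0x1b+4] := {0x6e,0x65,0x43,0xdd}
#4 dst[0x0e+4] := {0xe8,0x59,0x44,0x84}
#5 dst[0x26+2] := {0x59,0x44}
query mem[0x26]=0x59, mem[0x18]=0x21, mem[0x11]=0x84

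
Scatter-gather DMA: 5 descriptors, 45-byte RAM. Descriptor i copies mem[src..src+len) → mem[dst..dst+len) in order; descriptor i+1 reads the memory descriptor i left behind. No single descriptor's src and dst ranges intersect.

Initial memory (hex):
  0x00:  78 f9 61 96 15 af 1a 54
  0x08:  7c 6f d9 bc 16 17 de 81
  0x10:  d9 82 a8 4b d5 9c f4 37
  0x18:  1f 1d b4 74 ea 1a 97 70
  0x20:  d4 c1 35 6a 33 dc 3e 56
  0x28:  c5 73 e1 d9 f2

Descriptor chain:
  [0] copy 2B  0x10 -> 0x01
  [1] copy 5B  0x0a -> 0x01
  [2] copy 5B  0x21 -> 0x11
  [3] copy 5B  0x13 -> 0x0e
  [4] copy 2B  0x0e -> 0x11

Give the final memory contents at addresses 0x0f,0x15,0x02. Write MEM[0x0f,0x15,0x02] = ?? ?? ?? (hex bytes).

[0] 0x10->0x01 len=2 : d9 82
[1] 0x0a->0x01 len=5 : d9 bc 16 17 de
[2] 0x21->0x11 len=5 : c1 35 6a 33 dc
[3] 0x13->0x0e len=5 : 6a 33 dc f4 37
[4] 0x0e->0x11 len=2 : 6a 33
query mem[0x0f]=0x33, mem[0x15]=0xdc, mem[0x02]=0xbc

MEM[0x0f,0x15,0x02] = 33 dc bc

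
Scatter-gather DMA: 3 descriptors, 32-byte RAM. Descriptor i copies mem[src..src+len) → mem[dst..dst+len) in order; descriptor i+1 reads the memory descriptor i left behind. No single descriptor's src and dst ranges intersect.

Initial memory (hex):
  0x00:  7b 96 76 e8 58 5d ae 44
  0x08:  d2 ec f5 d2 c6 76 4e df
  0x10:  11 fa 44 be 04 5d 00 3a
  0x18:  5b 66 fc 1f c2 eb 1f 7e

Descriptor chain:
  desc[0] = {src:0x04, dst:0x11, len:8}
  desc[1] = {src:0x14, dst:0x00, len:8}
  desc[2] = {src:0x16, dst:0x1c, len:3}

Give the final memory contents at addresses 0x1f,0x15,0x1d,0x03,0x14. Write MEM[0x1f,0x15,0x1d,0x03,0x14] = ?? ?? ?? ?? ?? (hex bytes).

MEM[0x1f,0x15,0x1d,0x03,0x14] = 7e d2 f5 f5 44

D0: mem[0x11..0x18] <- [58 5d ae 44 d2 ec f5 d2]
D1: mem[0x00..0x07] <- [44 d2 ec f5 d2 66 fc 1f]
D2: mem[0x1c..0x1e] <- [ec f5 d2]
query mem[0x1f]=0x7e, mem[0x15]=0xd2, mem[0x1d]=0xf5, mem[0x03]=0xf5, mem[0x14]=0x44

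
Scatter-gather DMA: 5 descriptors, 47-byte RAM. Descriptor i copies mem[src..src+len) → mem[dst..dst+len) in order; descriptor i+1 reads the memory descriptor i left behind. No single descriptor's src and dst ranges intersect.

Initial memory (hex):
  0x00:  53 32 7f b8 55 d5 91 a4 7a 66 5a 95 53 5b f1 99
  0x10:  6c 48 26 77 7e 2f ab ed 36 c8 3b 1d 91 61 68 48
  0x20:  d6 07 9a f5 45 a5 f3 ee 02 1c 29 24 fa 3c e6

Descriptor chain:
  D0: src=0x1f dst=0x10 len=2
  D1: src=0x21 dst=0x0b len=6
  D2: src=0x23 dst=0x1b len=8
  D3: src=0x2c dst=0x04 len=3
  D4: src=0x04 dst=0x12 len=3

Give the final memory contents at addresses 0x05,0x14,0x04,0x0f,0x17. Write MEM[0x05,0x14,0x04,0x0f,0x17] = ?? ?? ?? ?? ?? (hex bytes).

D0: mem[0x10..0x11] <- [48 d6]
D1: mem[0x0b..0x10] <- [07 9a f5 45 a5 f3]
D2: mem[0x1b..0x22] <- [f5 45 a5 f3 ee 02 1c 29]
D3: mem[0x04..0x06] <- [fa 3c e6]
D4: mem[0x12..0x14] <- [fa 3c e6]
query mem[0x05]=0x3c, mem[0x14]=0xe6, mem[0x04]=0xfa, mem[0x0f]=0xa5, mem[0x17]=0xed

MEM[0x05,0x14,0x04,0x0f,0x17] = 3c e6 fa a5 ed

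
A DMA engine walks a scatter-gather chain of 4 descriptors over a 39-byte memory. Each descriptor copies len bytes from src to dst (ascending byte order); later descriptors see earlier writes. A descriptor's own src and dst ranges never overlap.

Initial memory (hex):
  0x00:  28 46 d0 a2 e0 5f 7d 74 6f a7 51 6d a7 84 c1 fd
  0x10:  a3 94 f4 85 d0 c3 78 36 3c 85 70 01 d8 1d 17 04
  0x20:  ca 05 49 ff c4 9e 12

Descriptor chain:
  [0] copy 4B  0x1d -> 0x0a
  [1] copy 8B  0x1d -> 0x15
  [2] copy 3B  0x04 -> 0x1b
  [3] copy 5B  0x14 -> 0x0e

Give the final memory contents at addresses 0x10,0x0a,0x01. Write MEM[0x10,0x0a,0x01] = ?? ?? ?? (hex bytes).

MEM[0x10,0x0a,0x01] = 17 1d 46

[0] 0x1d->0x0a len=4 : 1d 17 04 ca
[1] 0x1d->0x15 len=8 : 1d 17 04 ca 05 49 ff c4
[2] 0x04->0x1b len=3 : e0 5f 7d
[3] 0x14->0x0e len=5 : d0 1d 17 04 ca
query mem[0x10]=0x17, mem[0x0a]=0x1d, mem[0x01]=0x46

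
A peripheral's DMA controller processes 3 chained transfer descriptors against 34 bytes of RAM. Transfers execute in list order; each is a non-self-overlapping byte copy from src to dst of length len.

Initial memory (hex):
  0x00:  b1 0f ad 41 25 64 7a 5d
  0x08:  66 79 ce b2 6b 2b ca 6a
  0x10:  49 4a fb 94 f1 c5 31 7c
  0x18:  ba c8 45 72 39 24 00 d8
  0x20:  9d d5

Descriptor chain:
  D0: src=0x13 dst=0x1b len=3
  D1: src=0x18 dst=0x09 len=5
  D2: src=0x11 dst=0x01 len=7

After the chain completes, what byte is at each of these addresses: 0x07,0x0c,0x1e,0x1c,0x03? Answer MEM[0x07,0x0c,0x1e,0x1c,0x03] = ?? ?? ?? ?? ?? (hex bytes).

D0: mem[0x1b..0x1d] <- [94 f1 c5]
D1: mem[0x09..0x0d] <- [ba c8 45 94 f1]
D2: mem[0x01..0x07] <- [4a fb 94 f1 c5 31 7c]
query mem[0x07]=0x7c, mem[0x0c]=0x94, mem[0x1e]=0x00, mem[0x1c]=0xf1, mem[0x03]=0x94

MEM[0x07,0x0c,0x1e,0x1c,0x03] = 7c 94 00 f1 94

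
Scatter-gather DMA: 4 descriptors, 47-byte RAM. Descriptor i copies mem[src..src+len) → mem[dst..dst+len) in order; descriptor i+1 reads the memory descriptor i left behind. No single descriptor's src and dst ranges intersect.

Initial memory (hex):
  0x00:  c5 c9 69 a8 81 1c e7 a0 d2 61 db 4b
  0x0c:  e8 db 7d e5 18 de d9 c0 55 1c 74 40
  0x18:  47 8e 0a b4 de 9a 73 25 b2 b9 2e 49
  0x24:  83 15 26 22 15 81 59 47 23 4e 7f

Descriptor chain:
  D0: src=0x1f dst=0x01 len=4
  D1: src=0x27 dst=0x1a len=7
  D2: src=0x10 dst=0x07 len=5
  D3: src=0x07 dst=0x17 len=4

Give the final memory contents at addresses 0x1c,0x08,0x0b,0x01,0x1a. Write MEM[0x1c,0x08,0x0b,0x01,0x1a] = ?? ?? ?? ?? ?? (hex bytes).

D0: mem[0x01..0x04] <- [25 b2 b9 2e]
D1: mem[0x1a..0x20] <- [22 15 81 59 47 23 4e]
D2: mem[0x07..0x0b] <- [18 de d9 c0 55]
D3: mem[0x17..0x1a] <- [18 de d9 c0]
query mem[0x1c]=0x81, mem[0x08]=0xde, mem[0x0b]=0x55, mem[0x01]=0x25, mem[0x1a]=0xc0

MEM[0x1c,0x08,0x0b,0x01,0x1a] = 81 de 55 25 c0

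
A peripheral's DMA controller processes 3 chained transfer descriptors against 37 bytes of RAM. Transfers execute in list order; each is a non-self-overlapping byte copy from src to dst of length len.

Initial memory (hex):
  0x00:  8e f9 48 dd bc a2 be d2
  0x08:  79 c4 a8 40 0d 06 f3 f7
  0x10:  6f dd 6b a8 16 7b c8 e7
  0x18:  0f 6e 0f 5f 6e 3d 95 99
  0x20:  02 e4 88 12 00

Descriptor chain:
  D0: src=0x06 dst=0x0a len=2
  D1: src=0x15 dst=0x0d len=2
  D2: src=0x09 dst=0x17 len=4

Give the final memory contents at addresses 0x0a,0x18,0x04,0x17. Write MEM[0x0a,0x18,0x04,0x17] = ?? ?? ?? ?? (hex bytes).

MEM[0x0a,0x18,0x04,0x17] = be be bc c4

D0: mem[0x0a..0x0b] <- [be d2]
D1: mem[0x0d..0x0e] <- [7b c8]
D2: mem[0x17..0x1a] <- [c4 be d2 0d]
query mem[0x0a]=0xbe, mem[0x18]=0xbe, mem[0x04]=0xbc, mem[0x17]=0xc4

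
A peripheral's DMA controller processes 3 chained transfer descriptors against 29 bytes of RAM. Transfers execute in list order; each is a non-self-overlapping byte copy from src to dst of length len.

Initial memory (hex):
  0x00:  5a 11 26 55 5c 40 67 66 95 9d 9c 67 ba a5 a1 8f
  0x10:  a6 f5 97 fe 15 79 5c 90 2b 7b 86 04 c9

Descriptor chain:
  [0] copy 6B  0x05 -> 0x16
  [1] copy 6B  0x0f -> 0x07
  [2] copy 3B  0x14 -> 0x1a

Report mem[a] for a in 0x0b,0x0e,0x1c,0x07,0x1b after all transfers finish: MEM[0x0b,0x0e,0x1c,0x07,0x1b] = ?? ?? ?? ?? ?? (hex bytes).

#0 dst[0x16+6] := {0x40,0x67,0x66,0x95,0x9d,0x9c}
#1 dst[0x07+6] := {0x8f,0xa6,0xf5,0x97,0xfe,0x15}
#2 dst[0x1a+3] := {0x15,0x79,0x40}
query mem[0x0b]=0xfe, mem[0x0e]=0xa1, mem[0x1c]=0x40, mem[0x07]=0x8f, mem[0x1b]=0x79

MEM[0x0b,0x0e,0x1c,0x07,0x1b] = fe a1 40 8f 79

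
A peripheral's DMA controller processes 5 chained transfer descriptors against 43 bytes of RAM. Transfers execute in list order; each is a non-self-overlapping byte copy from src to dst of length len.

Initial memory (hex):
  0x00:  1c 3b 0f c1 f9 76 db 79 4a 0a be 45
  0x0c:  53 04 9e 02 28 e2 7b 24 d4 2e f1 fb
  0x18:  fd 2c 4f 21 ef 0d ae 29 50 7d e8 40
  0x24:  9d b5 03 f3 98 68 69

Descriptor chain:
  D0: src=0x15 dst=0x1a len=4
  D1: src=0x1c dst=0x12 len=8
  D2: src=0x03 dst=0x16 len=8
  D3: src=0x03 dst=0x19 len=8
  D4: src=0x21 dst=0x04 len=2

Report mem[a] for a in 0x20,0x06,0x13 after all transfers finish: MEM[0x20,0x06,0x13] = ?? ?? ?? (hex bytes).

MEM[0x20,0x06,0x13] = be db fd

D0: mem[0x1a..0x1d] <- [2e f1 fb fd]
D1: mem[0x12..0x19] <- [fb fd ae 29 50 7d e8 40]
D2: mem[0x16..0x1d] <- [c1 f9 76 db 79 4a 0a be]
D3: mem[0x19..0x20] <- [c1 f9 76 db 79 4a 0a be]
D4: mem[0x04..0x05] <- [7d e8]
query mem[0x20]=0xbe, mem[0x06]=0xdb, mem[0x13]=0xfd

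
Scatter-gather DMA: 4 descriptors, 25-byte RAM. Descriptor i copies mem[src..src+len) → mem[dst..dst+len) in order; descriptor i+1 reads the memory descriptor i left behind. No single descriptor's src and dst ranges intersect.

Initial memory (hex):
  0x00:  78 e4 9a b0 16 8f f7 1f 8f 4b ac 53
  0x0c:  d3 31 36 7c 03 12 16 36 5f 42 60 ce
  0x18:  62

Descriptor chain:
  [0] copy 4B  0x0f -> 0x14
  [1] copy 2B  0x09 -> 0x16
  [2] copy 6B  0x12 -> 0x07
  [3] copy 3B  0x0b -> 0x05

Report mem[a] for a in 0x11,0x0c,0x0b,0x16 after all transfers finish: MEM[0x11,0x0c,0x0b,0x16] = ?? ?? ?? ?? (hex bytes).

MEM[0x11,0x0c,0x0b,0x16] = 12 ac 4b 4b

#0 dst[0x14+4] := {0x7c,0x03,0x12,0x16}
#1 dst[0x16+2] := {0x4b,0xac}
#2 dst[0x07+6] := {0x16,0x36,0x7c,0x03,0x4b,0xac}
#3 dst[0x05+3] := {0x4b,0xac,0x31}
query mem[0x11]=0x12, mem[0x0c]=0xac, mem[0x0b]=0x4b, mem[0x16]=0x4b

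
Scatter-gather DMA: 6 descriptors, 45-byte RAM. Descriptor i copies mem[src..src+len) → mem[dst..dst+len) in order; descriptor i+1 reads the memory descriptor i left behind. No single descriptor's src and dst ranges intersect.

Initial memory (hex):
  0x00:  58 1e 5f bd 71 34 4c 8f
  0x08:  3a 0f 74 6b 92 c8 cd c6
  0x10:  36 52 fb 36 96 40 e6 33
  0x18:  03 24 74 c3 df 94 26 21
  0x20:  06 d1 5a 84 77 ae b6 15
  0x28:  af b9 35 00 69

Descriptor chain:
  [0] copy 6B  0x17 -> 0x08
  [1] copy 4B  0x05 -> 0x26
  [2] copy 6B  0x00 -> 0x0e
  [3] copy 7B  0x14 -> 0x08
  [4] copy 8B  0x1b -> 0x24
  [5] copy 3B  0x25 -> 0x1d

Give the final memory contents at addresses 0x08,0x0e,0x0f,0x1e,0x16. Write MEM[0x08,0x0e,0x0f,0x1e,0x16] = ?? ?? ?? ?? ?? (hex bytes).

#0 dst[0x08+6] := {0x33,0x03,0x24,0x74,0xc3,0xdf}
#1 dst[0x26+4] := {0x34,0x4c,0x8f,0x33}
#2 dst[0x0e+6] := {0x58,0x1e,0x5f,0xbd,0x71,0x34}
#3 dst[0x08+7] := {0x96,0x40,0xe6,0x33,0x03,0x24,0x74}
#4 dst[0x24+8] := {0xc3,0xdf,0x94,0x26,0x21,0x06,0xd1,0x5a}
#5 dst[0x1d+3] := {0xdf,0x94,0x26}
query mem[0x08]=0x96, mem[0x0e]=0x74, mem[0x0f]=0x1e, mem[0x1e]=0x94, mem[0x16]=0xe6

MEM[0x08,0x0e,0x0f,0x1e,0x16] = 96 74 1e 94 e6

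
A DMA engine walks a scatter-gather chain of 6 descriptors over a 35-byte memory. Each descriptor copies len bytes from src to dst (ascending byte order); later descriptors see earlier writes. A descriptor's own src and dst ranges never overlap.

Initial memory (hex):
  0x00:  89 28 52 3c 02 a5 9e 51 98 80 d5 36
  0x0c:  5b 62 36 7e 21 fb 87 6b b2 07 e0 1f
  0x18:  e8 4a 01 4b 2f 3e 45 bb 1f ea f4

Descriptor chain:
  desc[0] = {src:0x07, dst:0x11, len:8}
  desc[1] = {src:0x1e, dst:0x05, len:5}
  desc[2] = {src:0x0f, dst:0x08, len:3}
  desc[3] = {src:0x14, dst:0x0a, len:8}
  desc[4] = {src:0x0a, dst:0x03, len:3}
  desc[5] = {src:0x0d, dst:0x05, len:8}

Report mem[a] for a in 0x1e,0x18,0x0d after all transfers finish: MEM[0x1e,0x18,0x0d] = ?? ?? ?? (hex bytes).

MEM[0x1e,0x18,0x0d] = 45 36 62

  after D0: wrote 8B at 0x11 = 519880d5365b6236
  after D1: wrote 5B at 0x05 = 45bb1feaf4
  after D2: wrote 3B at 0x08 = 7e2151
  after D3: wrote 8B at 0x0a = d5365b62364a014b
  after D4: wrote 3B at 0x03 = d5365b
  after D5: wrote 8B at 0x05 = 62364a014b9880d5
query mem[0x1e]=0x45, mem[0x18]=0x36, mem[0x0d]=0x62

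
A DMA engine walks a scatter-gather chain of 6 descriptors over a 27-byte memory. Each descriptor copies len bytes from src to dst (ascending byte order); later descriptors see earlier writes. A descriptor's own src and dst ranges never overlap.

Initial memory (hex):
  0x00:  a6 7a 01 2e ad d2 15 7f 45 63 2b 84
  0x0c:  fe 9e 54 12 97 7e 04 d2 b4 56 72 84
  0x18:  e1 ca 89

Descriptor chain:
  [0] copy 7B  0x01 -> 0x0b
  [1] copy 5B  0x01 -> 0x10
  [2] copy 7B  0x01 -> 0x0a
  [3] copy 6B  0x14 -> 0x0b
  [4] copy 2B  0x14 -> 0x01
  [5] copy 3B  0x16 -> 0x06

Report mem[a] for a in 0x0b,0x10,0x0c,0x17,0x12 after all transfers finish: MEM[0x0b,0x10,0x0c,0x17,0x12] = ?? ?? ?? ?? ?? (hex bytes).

D0: mem[0x0b..0x11] <- [7a 01 2e ad d2 15 7f]
D1: mem[0x10..0x14] <- [7a 01 2e ad d2]
D2: mem[0x0a..0x10] <- [7a 01 2e ad d2 15 7f]
D3: mem[0x0b..0x10] <- [d2 56 72 84 e1 ca]
D4: mem[0x01..0x02] <- [d2 56]
D5: mem[0x06..0x08] <- [72 84 e1]
query mem[0x0b]=0xd2, mem[0x10]=0xca, mem[0x0c]=0x56, mem[0x17]=0x84, mem[0x12]=0x2e

MEM[0x0b,0x10,0x0c,0x17,0x12] = d2 ca 56 84 2e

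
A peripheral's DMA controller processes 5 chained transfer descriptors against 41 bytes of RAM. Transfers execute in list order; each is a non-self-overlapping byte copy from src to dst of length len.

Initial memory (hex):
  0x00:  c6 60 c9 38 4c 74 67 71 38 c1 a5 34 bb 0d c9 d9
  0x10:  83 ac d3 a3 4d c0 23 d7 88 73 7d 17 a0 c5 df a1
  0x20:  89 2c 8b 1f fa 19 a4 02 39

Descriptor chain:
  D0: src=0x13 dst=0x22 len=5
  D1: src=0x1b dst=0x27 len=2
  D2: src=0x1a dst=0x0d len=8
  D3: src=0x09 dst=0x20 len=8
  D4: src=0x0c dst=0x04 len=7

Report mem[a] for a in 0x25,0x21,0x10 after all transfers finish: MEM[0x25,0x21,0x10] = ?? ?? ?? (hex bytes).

MEM[0x25,0x21,0x10] = 17 a5 c5

#0 dst[0x22+5] := {0xa3,0x4d,0xc0,0x23,0xd7}
#1 dst[0x27+2] := {0x17,0xa0}
#2 dst[0x0d+8] := {0x7d,0x17,0xa0,0xc5,0xdf,0xa1,0x89,0x2c}
#3 dst[0x20+8] := {0xc1,0xa5,0x34,0xbb,0x7d,0x17,0xa0,0xc5}
#4 dst[0x04+7] := {0xbb,0x7d,0x17,0xa0,0xc5,0xdf,0xa1}
query mem[0x25]=0x17, mem[0x21]=0xa5, mem[0x10]=0xc5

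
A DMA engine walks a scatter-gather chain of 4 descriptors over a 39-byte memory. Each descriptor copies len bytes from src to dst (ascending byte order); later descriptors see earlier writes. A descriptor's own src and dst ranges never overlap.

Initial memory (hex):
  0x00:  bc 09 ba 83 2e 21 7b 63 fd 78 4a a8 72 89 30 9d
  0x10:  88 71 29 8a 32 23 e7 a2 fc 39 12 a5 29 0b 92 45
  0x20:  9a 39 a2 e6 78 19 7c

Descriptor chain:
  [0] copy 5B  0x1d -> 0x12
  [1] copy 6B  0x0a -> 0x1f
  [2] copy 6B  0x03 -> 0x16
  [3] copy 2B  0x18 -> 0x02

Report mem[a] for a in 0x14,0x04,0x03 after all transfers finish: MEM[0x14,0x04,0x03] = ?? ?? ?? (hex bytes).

[0] 0x1d->0x12 len=5 : 0b 92 45 9a 39
[1] 0x0a->0x1f len=6 : 4a a8 72 89 30 9d
[2] 0x03->0x16 len=6 : 83 2e 21 7b 63 fd
[3] 0x18->0x02 len=2 : 21 7b
query mem[0x14]=0x45, mem[0x04]=0x2e, mem[0x03]=0x7b

MEM[0x14,0x04,0x03] = 45 2e 7b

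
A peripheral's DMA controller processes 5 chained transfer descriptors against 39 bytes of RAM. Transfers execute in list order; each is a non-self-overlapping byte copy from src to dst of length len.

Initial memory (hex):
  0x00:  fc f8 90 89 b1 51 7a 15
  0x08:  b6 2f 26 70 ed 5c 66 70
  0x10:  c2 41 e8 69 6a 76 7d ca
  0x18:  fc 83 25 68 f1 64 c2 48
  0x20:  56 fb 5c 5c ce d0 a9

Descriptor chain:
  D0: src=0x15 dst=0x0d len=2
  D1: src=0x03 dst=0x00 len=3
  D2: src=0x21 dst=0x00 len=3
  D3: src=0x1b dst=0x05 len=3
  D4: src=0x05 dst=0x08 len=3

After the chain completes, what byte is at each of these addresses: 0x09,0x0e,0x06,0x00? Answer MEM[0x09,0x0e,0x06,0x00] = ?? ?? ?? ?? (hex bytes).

D0: mem[0x0d..0x0e] <- [76 7d]
D1: mem[0x00..0x02] <- [89 b1 51]
D2: mem[0x00..0x02] <- [fb 5c 5c]
D3: mem[0x05..0x07] <- [68 f1 64]
D4: mem[0x08..0x0a] <- [68 f1 64]
query mem[0x09]=0xf1, mem[0x0e]=0x7d, mem[0x06]=0xf1, mem[0x00]=0xfb

MEM[0x09,0x0e,0x06,0x00] = f1 7d f1 fb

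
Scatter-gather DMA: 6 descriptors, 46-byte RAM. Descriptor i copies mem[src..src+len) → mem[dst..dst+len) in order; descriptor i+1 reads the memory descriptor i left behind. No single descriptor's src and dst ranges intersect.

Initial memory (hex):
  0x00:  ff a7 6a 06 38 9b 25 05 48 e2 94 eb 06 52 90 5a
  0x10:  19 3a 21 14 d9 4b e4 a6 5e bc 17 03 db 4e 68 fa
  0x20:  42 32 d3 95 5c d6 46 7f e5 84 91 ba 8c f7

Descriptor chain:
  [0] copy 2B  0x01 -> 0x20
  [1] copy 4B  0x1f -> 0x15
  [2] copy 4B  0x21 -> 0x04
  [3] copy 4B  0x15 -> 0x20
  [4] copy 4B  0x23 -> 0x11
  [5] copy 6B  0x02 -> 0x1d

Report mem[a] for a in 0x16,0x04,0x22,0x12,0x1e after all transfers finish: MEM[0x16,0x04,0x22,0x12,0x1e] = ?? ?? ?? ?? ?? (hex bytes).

  after D0: wrote 2B at 0x20 = a76a
  after D1: wrote 4B at 0x15 = faa76ad3
  after D2: wrote 4B at 0x04 = 6ad3955c
  after D3: wrote 4B at 0x20 = faa76ad3
  after D4: wrote 4B at 0x11 = d35cd646
  after D5: wrote 6B at 0x1d = 6a066ad3955c
query mem[0x16]=0xa7, mem[0x04]=0x6a, mem[0x22]=0x5c, mem[0x12]=0x5c, mem[0x1e]=0x06

MEM[0x16,0x04,0x22,0x12,0x1e] = a7 6a 5c 5c 06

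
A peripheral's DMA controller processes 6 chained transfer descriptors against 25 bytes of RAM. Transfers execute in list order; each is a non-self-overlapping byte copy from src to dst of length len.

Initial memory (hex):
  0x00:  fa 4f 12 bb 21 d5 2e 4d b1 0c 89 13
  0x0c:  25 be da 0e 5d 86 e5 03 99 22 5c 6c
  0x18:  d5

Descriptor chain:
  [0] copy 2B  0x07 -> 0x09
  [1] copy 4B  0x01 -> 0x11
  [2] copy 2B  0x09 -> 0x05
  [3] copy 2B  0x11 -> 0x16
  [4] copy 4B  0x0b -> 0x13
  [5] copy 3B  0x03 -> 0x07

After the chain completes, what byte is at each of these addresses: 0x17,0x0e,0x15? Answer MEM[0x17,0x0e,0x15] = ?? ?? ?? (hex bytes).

MEM[0x17,0x0e,0x15] = 12 da be

[0] 0x07->0x09 len=2 : 4d b1
[1] 0x01->0x11 len=4 : 4f 12 bb 21
[2] 0x09->0x05 len=2 : 4d b1
[3] 0x11->0x16 len=2 : 4f 12
[4] 0x0b->0x13 len=4 : 13 25 be da
[5] 0x03->0x07 len=3 : bb 21 4d
query mem[0x17]=0x12, mem[0x0e]=0xda, mem[0x15]=0xbe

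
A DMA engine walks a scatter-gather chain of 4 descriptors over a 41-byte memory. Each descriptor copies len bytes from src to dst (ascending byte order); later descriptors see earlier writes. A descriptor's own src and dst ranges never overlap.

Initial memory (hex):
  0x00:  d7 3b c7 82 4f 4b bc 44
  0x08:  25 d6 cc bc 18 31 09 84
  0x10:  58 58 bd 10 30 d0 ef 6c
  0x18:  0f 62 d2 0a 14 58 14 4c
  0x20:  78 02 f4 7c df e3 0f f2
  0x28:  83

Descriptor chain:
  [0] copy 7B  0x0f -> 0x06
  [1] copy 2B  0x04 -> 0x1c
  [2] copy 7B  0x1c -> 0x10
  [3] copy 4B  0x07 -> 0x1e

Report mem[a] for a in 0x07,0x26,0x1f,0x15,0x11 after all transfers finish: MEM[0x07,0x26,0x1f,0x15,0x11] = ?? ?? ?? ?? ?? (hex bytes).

D0: mem[0x06..0x0c] <- [84 58 58 bd 10 30 d0]
D1: mem[0x1c..0x1d] <- [4f 4b]
D2: mem[0x10..0x16] <- [4f 4b 14 4c 78 02 f4]
D3: mem[0x1e..0x21] <- [58 58 bd 10]
query mem[0x07]=0x58, mem[0x26]=0x0f, mem[0x1f]=0x58, mem[0x15]=0x02, mem[0x11]=0x4b

MEM[0x07,0x26,0x1f,0x15,0x11] = 58 0f 58 02 4b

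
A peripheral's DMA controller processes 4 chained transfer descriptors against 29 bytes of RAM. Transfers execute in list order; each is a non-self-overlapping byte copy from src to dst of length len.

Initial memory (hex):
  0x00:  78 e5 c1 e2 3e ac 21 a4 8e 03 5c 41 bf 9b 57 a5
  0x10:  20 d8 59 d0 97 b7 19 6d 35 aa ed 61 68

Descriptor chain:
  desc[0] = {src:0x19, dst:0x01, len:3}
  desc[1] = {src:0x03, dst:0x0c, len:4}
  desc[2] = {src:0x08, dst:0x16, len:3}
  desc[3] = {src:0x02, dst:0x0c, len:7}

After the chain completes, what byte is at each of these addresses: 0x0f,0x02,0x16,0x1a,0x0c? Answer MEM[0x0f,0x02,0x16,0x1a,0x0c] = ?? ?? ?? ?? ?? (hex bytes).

#0 dst[0x01+3] := {0xaa,0xed,0x61}
#1 dst[0x0c+4] := {0x61,0x3e,0xac,0x21}
#2 dst[0x16+3] := {0x8e,0x03,0x5c}
#3 dst[0x0c+7] := {0xed,0x61,0x3e,0xac,0x21,0xa4,0x8e}
query mem[0x0f]=0xac, mem[0x02]=0xed, mem[0x16]=0x8e, mem[0x1a]=0xed, mem[0x0c]=0xed

MEM[0x0f,0x02,0x16,0x1a,0x0c] = ac ed 8e ed ed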